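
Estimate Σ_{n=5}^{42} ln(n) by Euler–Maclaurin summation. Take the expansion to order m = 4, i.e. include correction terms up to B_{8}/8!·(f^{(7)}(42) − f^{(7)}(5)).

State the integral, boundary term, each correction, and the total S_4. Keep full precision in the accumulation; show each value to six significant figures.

Integral: ∫_5^42 ln(x) dx = 111.935.
½[f(5) + f(42)] = ½[1.60944 + 3.73767] = 2.67355.
Integral + boundary = 114.608.
Correction k=1: B_{2}/2! · (f^{(1)}(42) − f^{(1)}(5)) = 1/12 · (0.0238095 − 0.200000) = -0.0146825.
After k=1: 114.594.
Correction k=2: B_{4}/4! · (f^{(3)}(42) − f^{(3)}(5)) = −1/720 · (2.69949e-05 − 0.0160000) = 2.21847e-05.
After k=2: 114.594.
Correction k=3: B_{6}/6! · (f^{(5)}(42) − f^{(5)}(5)) = 1/30240 · (1.83639e-07 − 0.00768000) = -2.53962e-07.
After k=3: 114.594.
Correction k=4: B_{8}/8! · (f^{(7)}(42) − f^{(7)}(5)) = −1/1209600 · (3.12311e-09 − 0.00921600) = 7.61905e-09.

S_4 ≈ 114.594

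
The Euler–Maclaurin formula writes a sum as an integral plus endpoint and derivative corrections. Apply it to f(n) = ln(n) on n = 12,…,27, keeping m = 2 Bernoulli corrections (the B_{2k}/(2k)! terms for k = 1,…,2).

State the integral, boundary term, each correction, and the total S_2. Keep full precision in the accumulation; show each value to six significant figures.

S_2 ≈ 47.0552

∫_12^27 ln(x) dx evaluates to 44.1687.
½[f(12) + f(27)] = ½[2.48491 + 3.29584] = 2.89037.
So far: 47.0591.
Order-1 term: 1/12 · (0.0370370 − 0.0833333) = -0.00385802.
Partial sum through k=1: 47.0552.
Order-2 term: −1/720 · (0.000101611 − 0.00115741) = 1.46638e-06.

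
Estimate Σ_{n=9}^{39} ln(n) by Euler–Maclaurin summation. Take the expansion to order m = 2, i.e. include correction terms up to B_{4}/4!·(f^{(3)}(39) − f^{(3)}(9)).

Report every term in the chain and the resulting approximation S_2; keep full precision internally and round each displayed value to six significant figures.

∫_9^39 ln(x) dx evaluates to 93.1039.
½[f(9) + f(39)] = ½[2.19722 + 3.66356] = 2.93039.
So far: 96.0343.
k=1: B_{2}/(2)! × [f^{(1)}(39) − f^{(1)}(9)] = 1/12 × (0.0256410 − 0.111111) = -0.00712251.
After k=1: 96.0272.
k=2: B_{4}/(4)! × [f^{(3)}(39) − f^{(3)}(9)] = −1/720 × (3.37160e-05 − 0.00274348) = 3.76357e-06.

S_2 ≈ 96.0272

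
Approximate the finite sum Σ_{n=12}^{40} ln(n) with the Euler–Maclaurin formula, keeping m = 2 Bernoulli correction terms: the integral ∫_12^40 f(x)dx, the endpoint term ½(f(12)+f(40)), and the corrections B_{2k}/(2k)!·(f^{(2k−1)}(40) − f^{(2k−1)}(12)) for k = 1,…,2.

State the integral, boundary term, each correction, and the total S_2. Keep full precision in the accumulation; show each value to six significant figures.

S_2 ≈ 92.8183

The integral term ∫_12^40 ln(x) dx = 89.7363.
Endpoint term: (f(12) + f(40))/2 = (2.48491 + 3.68888)/2 = 3.08689.
So far: 92.8232.
Correction k=1: B_{2}/2! · (f^{(1)}(40) − f^{(1)}(12)) = 1/12 · (0.0250000 − 0.0833333) = -0.00486111.
Running total after k=1: 92.8183.
Correction k=2: B_{4}/4! · (f^{(3)}(40) − f^{(3)}(12)) = −1/720 · (3.12500e-05 − 0.00115741) = 1.56411e-06.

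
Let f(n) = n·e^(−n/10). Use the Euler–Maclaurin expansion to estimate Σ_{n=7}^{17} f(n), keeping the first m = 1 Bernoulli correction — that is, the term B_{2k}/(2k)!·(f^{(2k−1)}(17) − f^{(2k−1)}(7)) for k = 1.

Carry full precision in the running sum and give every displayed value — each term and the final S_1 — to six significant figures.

S_1 ≈ 38.3627

Integral: ∫_7^17 x·e^(−x/10) dx = 35.0950.
Boundary: ½(f(7) + f(17)) = ½(3.47610 + 3.10562) = 3.29086.
Running total after boundary: 38.3858.
Correction k=1: B_{2}/2! · (f^{(1)}(17) − f^{(1)}(7)) = 1/12 · (-0.127878 − 0.148976) = -0.0230712.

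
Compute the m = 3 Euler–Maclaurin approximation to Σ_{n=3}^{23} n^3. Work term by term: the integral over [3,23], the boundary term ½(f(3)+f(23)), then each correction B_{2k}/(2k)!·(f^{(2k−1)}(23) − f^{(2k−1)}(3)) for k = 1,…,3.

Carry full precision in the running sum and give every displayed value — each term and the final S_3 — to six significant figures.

The integral term ∫_3^23 x^3 dx = 69940.0.
Boundary: ½(f(3) + f(23)) = ½(27.0000 + 12167.0) = 6097.00.
So far: 76037.0.
Order-1 term: 1/12 · (1587.00 − 27.0000) = 130.000.
Partial sum through k=1: 76167.0.
Order-2 term: −1/720 · (6.00000 − 6.00000) = 0.00000.
Partial sum through k=2: 76167.0.
Order-3 term: 1/30240 · (0.00000 − 0.00000) = 0.00000.

S_3 ≈ 76167.0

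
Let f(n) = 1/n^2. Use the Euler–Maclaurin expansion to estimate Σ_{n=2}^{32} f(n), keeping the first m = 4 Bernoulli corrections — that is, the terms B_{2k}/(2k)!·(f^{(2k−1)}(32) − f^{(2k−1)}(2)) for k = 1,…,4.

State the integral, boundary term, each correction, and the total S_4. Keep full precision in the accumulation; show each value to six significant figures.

S_4 ≈ 0.614146

The integral term ∫_2^32 1/x^2 dx = 0.468750.
Boundary: ½(f(2) + f(32)) = ½(0.250000 + 0.000976562) = 0.125488.
Integral + boundary = 0.594238.
Correction k=1: B_{2}/2! · (f^{(1)}(32) − f^{(1)}(2)) = 1/12 · (-6.10352e-05 − (-0.250000)) = 0.0208282.
Partial sum through k=1: 0.615067.
Correction k=2: B_{4}/4! · (f^{(3)}(32) − f^{(3)}(2)) = −1/720 · (-7.15256e-07 − (-0.750000)) = -0.00104167.
Partial sum through k=2: 0.614025.
Correction k=3: B_{6}/6! · (f^{(5)}(32) − f^{(5)}(2)) = 1/30240 · (-2.09548e-08 − (-5.62500)) = 0.000186012.
Partial sum through k=3: 0.614211.
Correction k=4: B_{8}/8! · (f^{(7)}(32) − f^{(7)}(2)) = −1/1209600 · (-1.14596e-09 − (-78.7500)) = -6.51042e-05.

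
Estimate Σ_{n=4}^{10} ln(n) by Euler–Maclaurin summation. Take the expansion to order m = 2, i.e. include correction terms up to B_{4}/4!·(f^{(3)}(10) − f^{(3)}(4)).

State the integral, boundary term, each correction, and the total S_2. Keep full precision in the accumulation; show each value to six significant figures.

The integral term ∫_4^10 ln(x) dx = 11.4807.
½[f(4) + f(10)] = ½[1.38629 + 2.30259] = 1.84444.
Running total after boundary: 13.3251.
k=1: B_{2}/(2)! × [f^{(1)}(10) − f^{(1)}(4)] = 1/12 × (0.100000 − 0.250000) = -0.0125000.
Partial sum through k=1: 13.3126.
k=2: B_{4}/(4)! × [f^{(3)}(10) − f^{(3)}(4)] = −1/720 × (0.00200000 − 0.0312500) = 4.06250e-05.

S_2 ≈ 13.3127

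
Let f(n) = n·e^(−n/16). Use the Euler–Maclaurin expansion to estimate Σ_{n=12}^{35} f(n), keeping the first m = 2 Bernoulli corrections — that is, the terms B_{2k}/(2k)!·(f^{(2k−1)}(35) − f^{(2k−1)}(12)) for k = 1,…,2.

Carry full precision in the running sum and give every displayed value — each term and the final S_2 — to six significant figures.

S_2 ≈ 124.844

Integral: ∫_12^35 x·e^(−x/16) dx = 120.068.
Boundary: ½(f(12) + f(35)) = ½(5.66840 + 3.92689) = 4.79764.
Integral + boundary = 124.865.
Correction k=1: B_{2}/2! · (f^{(1)}(35) − f^{(1)}(12)) = 1/12 · (-0.133234 − 0.118092) = -0.0209438.
After k=1: 124.844.
Correction k=2: B_{4}/4! · (f^{(3)}(35) − f^{(3)}(12)) = −1/720 · (0.000356094 − 0.00415166) = 5.27162e-06.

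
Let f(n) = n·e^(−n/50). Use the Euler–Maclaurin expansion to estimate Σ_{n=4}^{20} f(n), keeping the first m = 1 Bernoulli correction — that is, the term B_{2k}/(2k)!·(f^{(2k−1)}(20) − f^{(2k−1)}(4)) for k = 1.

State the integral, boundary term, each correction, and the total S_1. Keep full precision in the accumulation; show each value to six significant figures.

Integral: ∫_4^20 x·e^(−x/50) dx = 146.294.
Boundary: ½(f(4) + f(20)) = ½(3.69247 + 13.4064) = 8.54943.
Integral + boundary = 154.843.
k=1: B_{2}/(2)! × [f^{(1)}(20) − f^{(1)}(4)] = 1/12 × (0.402192 − 0.849267) = -0.0372563.

S_1 ≈ 154.806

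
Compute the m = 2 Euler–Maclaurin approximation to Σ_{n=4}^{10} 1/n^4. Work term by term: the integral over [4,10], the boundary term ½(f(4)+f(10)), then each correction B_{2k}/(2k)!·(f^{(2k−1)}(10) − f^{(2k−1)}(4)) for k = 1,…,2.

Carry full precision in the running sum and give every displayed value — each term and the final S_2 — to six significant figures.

Integral: ∫_4^10 1/x^4 dx = 0.00487500.
Boundary: ½(f(4) + f(10)) = ½(0.00390625 + 0.000100000) = 0.00200313.
Integral + boundary = 0.00687813.
Correction k=1: B_{2}/2! · (f^{(1)}(10) − f^{(1)}(4)) = 1/12 · (-4.00000e-05 − (-0.00390625)) = 0.000322187.
Partial sum through k=1: 0.00720031.
Correction k=2: B_{4}/4! · (f^{(3)}(10) − f^{(3)}(4)) = −1/720 · (-1.20000e-05 − (-0.00732422)) = -1.01559e-05.

S_2 ≈ 0.00719016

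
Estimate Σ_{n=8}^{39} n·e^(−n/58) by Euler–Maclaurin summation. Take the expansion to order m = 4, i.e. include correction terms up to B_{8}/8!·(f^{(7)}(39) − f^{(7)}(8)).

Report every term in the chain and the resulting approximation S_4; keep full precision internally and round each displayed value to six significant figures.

S_4 ≈ 476.254

The integral term ∫_8^39 x·e^(−x/58) dx = 462.864.
Boundary: ½(f(8) + f(39)) = ½(6.96927 + 19.9085) = 13.4389.
Running total after boundary: 476.303.
k=1: B_{2}/(2)! × [f^{(1)}(39) − f^{(1)}(8)] = 1/12 × (0.167225 − 0.750999) = -0.0486479.
Running total after k=1: 476.254.
k=2: B_{4}/(4)! × [f^{(3)}(39) − f^{(3)}(8)] = −1/720 × (0.000353203 − 0.000741176) = 5.38852e-07.
Running total after k=2: 476.254.
k=3: B_{6}/(6)! × [f^{(5)}(39) − f^{(5)}(8)] = 1/30240 × (1.95213e-07 − 3.74288e-07) = -5.92182e-12.
Running total after k=3: 476.254.
k=4: B_{8}/(8)! × [f^{(7)}(39) − f^{(7)}(8)] = −1/1209600 × (8.48486e-11 − 1.57031e-10) = 5.96743e-17.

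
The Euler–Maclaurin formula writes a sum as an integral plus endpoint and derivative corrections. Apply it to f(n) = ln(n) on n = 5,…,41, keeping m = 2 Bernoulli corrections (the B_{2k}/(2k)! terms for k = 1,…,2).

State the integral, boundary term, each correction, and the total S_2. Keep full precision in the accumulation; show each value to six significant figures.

S_2 ≈ 110.856

The integral term ∫_5^41 ln(x) dx = 108.209.
½[f(5) + f(41)] = ½[1.60944 + 3.71357] = 2.66150.
Running total after boundary: 110.871.
k=1: B_{2}/(2)! × [f^{(1)}(41) − f^{(1)}(5)] = 1/12 × (0.0243902 − 0.200000) = -0.0146341.
After k=1: 110.856.
k=2: B_{4}/(4)! × [f^{(3)}(41) − f^{(3)}(5)] = −1/720 × (2.90187e-05 − 0.0160000) = 2.21819e-05.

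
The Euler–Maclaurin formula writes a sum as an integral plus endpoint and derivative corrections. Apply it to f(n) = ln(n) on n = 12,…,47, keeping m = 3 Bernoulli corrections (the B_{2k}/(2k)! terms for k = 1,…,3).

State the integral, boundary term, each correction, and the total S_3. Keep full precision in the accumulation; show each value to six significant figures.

The integral term ∫_12^47 ln(x) dx = 116.138.
Endpoint term: (f(12) + f(47))/2 = (2.48491 + 3.85015)/2 = 3.16753.
Integral + boundary = 119.306.
k=1: B_{2}/(2)! × [f^{(1)}(47) − f^{(1)}(12)] = 1/12 × (0.0212766 − 0.0833333) = -0.00517139.
Running total after k=1: 119.300.
k=2: B_{4}/(4)! × [f^{(3)}(47) − f^{(3)}(12)] = −1/720 × (1.92636e-05 − 0.00115741) = 1.58076e-06.
Running total after k=2: 119.300.
k=3: B_{6}/(6)! × [f^{(5)}(47) − f^{(5)}(12)] = 1/30240 × (1.04646e-07 − 9.64506e-05) = -3.18604e-09.

S_3 ≈ 119.300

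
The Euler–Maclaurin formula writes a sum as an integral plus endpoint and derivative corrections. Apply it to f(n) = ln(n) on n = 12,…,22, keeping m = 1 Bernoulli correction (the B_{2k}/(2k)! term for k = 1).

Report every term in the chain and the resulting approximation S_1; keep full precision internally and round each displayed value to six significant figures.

S_1 ≈ 30.9689

Integral: ∫_12^22 ln(x) dx = 28.1841.
Endpoint term: (f(12) + f(22))/2 = (2.48491 + 3.09104)/2 = 2.78797.
Integral + boundary = 30.9720.
Correction k=1: B_{2}/2! · (f^{(1)}(22) − f^{(1)}(12)) = 1/12 · (0.0454545 − 0.0833333) = -0.00315657.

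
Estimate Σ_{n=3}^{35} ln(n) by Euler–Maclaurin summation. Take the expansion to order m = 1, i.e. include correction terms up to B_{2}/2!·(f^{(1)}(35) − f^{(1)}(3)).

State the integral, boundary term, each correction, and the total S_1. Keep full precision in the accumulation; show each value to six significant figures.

S_1 ≈ 91.4429

Integral: ∫_3^35 ln(x) dx = 89.1413.
Boundary: ½(f(3) + f(35)) = ½(1.09861 + 3.55535) = 2.32698.
Running total after boundary: 91.4683.
Correction k=1: B_{2}/2! · (f^{(1)}(35) − f^{(1)}(3)) = 1/12 · (0.0285714 − 0.333333) = -0.0253968.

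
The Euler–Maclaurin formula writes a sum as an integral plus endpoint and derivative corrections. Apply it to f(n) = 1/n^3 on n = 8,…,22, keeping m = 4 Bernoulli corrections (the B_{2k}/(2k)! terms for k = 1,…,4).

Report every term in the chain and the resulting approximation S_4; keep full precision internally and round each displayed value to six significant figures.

S_4 ≈ 0.00786262

∫_8^22 1/x^3 dx evaluates to 0.00677944.
Endpoint term: (f(8) + f(22))/2 = (0.00195312 + 9.39144e-05)/2 = 0.00102352.
Running total after boundary: 0.00780296.
k=1: B_{2}/(2)! × [f^{(1)}(22) − f^{(1)}(8)] = 1/12 × (-1.28065e-05 − (-0.000732422)) = 5.99679e-05.
After k=1: 0.00786293.
k=2: B_{4}/(4)! × [f^{(3)}(22) − f^{(3)}(8)] = −1/720 × (-5.29194e-07 − (-0.000228882)) = -3.17156e-07.
After k=2: 0.00786261.
k=3: B_{6}/(6)! × [f^{(5)}(22) − f^{(5)}(8)] = 1/30240 × (-4.59218e-08 − (-0.000150204)) = 4.96554e-09.
After k=3: 0.00786262.
k=4: B_{8}/(8)! × [f^{(7)}(22) − f^{(7)}(8)] = −1/1209600 × (-6.83135e-09 − (-0.000168979)) = -1.39693e-10.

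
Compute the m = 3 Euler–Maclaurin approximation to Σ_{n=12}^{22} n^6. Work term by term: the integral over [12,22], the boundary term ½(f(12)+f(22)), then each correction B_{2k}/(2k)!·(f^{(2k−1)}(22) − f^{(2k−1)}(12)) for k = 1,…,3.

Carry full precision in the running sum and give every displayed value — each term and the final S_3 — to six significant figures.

S_3 ≈ 4.11852e+08

Integral: ∫_12^22 x^6 dx = 3.51218e+08.
½[f(12) + f(22)] = ½[2.98598e+06 + 1.13380e+08] = 5.81829e+07.
Running total after boundary: 4.09401e+08.
k=1: B_{2}/(2)! × [f^{(1)}(22) − f^{(1)}(12)] = 1/12 × (3.09218e+07 − 1.49299e+06) = 2.45240e+06.
After k=1: 4.11853e+08.
k=2: B_{4}/(4)! × [f^{(3)}(22) − f^{(3)}(12)] = −1/720 × (1.27776e+06 − 207360) = -1486.67.
After k=2: 4.11852e+08.
k=3: B_{6}/(6)! × [f^{(5)}(22) − f^{(5)}(12)] = 1/30240 × (15840.0 − 8640.00) = 0.238095.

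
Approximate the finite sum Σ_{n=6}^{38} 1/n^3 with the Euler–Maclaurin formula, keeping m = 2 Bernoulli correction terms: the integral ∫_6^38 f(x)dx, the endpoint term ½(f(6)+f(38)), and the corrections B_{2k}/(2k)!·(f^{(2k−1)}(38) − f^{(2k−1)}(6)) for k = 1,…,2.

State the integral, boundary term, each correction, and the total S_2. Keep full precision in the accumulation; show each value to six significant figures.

The integral term ∫_6^38 1/x^3 dx = 0.0135426.
Boundary: ½(f(6) + f(38)) = ½(0.00462963 + 1.82242e-05) = 0.00232393.
So far: 0.0158666.
Correction k=1: B_{2}/2! · (f^{(1)}(38) − f^{(1)}(6)) = 1/12 · (-1.43876e-06 − (-0.00231481)) = 0.000192781.
Partial sum through k=1: 0.0160593.
Correction k=2: B_{4}/4! · (f^{(3)}(38) − f^{(3)}(6)) = −1/720 · (-1.99274e-08 − (-0.00128601)) = -1.78609e-06.

S_2 ≈ 0.0160576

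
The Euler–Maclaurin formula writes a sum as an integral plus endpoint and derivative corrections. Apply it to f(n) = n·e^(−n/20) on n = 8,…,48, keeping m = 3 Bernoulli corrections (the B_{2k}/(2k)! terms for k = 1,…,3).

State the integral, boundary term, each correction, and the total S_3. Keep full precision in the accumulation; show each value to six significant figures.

∫_8^48 x·e^(−x/20) dx evaluates to 252.003.
½[f(8) + f(48)] = ½[5.36256 + 4.35446] = 4.85851.
So far: 256.861.
Correction k=1: B_{2}/2! · (f^{(1)}(48) − f^{(1)}(8)) = 1/12 · (-0.127005 − 0.402192) = -0.0440998.
After k=1: 256.817.
Correction k=2: B_{4}/4! · (f^{(3)}(48) − f^{(3)}(8)) = −1/720 · (0.000136077 − 0.00435708) = 5.86250e-06.
After k=2: 256.817.
Correction k=3: B_{6}/6! · (f^{(5)}(48) − f^{(5)}(8)) = 1/30240 · (1.47417e-06 − 1.92717e-05) = -5.88543e-10.

S_3 ≈ 256.817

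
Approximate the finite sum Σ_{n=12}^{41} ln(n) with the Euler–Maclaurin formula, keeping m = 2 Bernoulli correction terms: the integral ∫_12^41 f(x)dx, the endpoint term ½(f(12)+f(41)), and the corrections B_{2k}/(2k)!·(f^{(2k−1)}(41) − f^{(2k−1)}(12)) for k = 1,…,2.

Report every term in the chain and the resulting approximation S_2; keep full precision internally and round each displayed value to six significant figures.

S_2 ≈ 96.5319

Integral: ∫_12^41 ln(x) dx = 93.4376.
Endpoint term: (f(12) + f(41))/2 = (2.48491 + 3.71357)/2 = 3.09924.
Running total after boundary: 96.5368.
k=1: B_{2}/(2)! × [f^{(1)}(41) − f^{(1)}(12)] = 1/12 × (0.0243902 − 0.0833333) = -0.00491192.
Running total after k=1: 96.5319.
k=2: B_{4}/(4)! × [f^{(3)}(41) − f^{(3)}(12)] = −1/720 × (2.90187e-05 − 0.00115741) = 1.56721e-06.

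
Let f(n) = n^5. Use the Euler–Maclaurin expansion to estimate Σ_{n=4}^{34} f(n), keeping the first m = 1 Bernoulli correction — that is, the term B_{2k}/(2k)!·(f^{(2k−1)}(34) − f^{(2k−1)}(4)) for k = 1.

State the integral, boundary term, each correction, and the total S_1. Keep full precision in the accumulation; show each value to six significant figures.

S_1 ≈ 2.80742e+08

Integral: ∫_4^34 x^5 dx = 2.57467e+08.
Endpoint term: (f(4) + f(34))/2 = (1024.00 + 4.54354e+07)/2 = 2.27182e+07.
Integral + boundary = 2.80185e+08.
Order-1 term: 1/12 · (6.68168e+06 − 1280.00) = 556700.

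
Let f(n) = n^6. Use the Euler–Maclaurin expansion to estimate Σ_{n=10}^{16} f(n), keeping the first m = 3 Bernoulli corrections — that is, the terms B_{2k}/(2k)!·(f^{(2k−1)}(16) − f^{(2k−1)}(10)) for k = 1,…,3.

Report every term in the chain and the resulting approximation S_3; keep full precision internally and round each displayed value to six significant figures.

S_3 ≈ 4.62817e+07

Integral: ∫_10^16 x^6 dx = 3.69194e+07.
½[f(10) + f(16)] = ½[1.00000e+06 + 1.67772e+07] = 8.88861e+06.
Integral + boundary = 4.58080e+07.
Order-1 term: 1/12 · (6.29146e+06 − 600000) = 474288.
Partial sum through k=1: 4.62822e+07.
Order-2 term: −1/720 · (491520 − 120000) = -516.000.
Partial sum through k=2: 4.62817e+07.
Order-3 term: 1/30240 · (11520.0 − 7200.00) = 0.142857.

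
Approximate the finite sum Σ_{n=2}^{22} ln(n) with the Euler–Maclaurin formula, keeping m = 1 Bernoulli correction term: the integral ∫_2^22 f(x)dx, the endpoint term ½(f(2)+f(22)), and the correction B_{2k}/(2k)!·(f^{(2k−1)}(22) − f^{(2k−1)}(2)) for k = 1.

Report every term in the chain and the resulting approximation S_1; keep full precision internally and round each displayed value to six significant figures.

S_1 ≈ 48.4709

The integral term ∫_2^22 ln(x) dx = 46.6166.
Boundary: ½(f(2) + f(22)) = ½(0.693147 + 3.09104) = 1.89209.
Running total after boundary: 48.5087.
Correction k=1: B_{2}/2! · (f^{(1)}(22) − f^{(1)}(2)) = 1/12 · (0.0454545 − 0.500000) = -0.0378788.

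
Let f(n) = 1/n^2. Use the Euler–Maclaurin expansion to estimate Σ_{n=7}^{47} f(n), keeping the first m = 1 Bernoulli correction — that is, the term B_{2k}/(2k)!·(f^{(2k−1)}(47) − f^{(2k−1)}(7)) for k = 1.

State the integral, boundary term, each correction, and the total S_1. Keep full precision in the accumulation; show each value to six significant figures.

∫_7^47 1/x^2 dx evaluates to 0.121581.
Boundary: ½(f(7) + f(47)) = ½(0.0204082 + 0.000452694) = 0.0104304.
So far: 0.132011.
k=1: B_{2}/(2)! × [f^{(1)}(47) − f^{(1)}(7)] = 1/12 × (-1.92636e-05 − (-0.00583090)) = 0.000484303.

S_1 ≈ 0.132495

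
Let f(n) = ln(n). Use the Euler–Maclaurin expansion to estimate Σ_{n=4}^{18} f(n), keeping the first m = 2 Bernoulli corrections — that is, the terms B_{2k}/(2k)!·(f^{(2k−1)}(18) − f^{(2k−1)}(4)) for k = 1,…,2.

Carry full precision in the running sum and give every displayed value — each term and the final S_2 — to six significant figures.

The integral term ∫_4^18 ln(x) dx = 32.4815.
Endpoint term: (f(4) + f(18))/2 = (1.38629 + 2.89037)/2 = 2.13833.
Integral + boundary = 34.6198.
Correction k=1: B_{2}/2! · (f^{(1)}(18) − f^{(1)}(4)) = 1/12 · (0.0555556 − 0.250000) = -0.0162037.
Partial sum through k=1: 34.6036.
Correction k=2: B_{4}/4! · (f^{(3)}(18) − f^{(3)}(4)) = −1/720 · (0.000342936 − 0.0312500) = 4.29265e-05.

S_2 ≈ 34.6037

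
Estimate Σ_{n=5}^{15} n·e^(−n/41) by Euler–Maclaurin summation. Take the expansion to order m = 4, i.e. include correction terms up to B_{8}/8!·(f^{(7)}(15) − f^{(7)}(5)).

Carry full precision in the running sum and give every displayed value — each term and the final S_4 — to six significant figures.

Integral: ∫_5^15 x·e^(−x/41) dx = 76.9558.
Boundary: ½(f(5) + f(15)) = ½(4.42596 + 10.4041) = 7.41501.
So far: 84.3708.
Order-1 term: 1/12 · (0.439847 − 0.777241) = -0.0281162.
After k=1: 84.3427.
Order-2 term: −1/720 · (0.00108689 − 0.00151554) = 5.95354e-07.
After k=2: 84.3427.
Order-3 term: 1/30240 · (1.13749e-06 − 1.52809e-06) = -1.29167e-11.
After k=3: 84.3427.
Order-4 term: −1/1209600 · (9.68710e-10 − 1.28174e-09) = 2.58787e-16.

S_4 ≈ 84.3427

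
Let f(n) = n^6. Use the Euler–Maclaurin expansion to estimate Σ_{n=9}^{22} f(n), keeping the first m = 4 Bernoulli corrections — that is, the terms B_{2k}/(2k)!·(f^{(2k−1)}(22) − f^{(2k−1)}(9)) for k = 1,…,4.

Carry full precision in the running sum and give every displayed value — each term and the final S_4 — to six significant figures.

S_4 ≈ 4.15155e+08

Integral: ∫_9^22 x^6 dx = 3.55654e+08.
½[f(9) + f(22)] = ½[531441 + 1.13380e+08] = 5.69557e+07.
Integral + boundary = 4.12609e+08.
k=1: B_{2}/(2)! × [f^{(1)}(22) − f^{(1)}(9)] = 1/12 × (3.09218e+07 − 354294) = 2.54729e+06.
After k=1: 4.15157e+08.
k=2: B_{4}/(4)! × [f^{(3)}(22) − f^{(3)}(9)] = −1/720 × (1.27776e+06 − 87480.0) = -1653.17.
After k=2: 4.15155e+08.
k=3: B_{6}/(6)! × [f^{(5)}(22) − f^{(5)}(9)] = 1/30240 × (15840.0 − 6480.00) = 0.309524.
After k=3: 4.15155e+08.
k=4: B_{8}/(8)! × [f^{(7)}(22) − f^{(7)}(9)] = −1/1209600 × (0.00000 − 0.00000) = 0.00000.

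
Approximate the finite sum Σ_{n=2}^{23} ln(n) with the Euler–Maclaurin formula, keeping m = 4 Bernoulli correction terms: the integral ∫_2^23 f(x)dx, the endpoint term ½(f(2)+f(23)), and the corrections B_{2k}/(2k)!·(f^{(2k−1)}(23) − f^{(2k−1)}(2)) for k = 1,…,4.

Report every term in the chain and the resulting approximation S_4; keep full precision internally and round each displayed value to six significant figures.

S_4 ≈ 51.6067

∫_2^23 ln(x) dx evaluates to 49.7301.
Boundary: ½(f(2) + f(23)) = ½(0.693147 + 3.13549) = 1.91432.
Integral + boundary = 51.6444.
k=1: B_{2}/(2)! × [f^{(1)}(23) − f^{(1)}(2)] = 1/12 × (0.0434783 − 0.500000) = -0.0380435.
Running total after k=1: 51.6063.
k=2: B_{4}/(4)! × [f^{(3)}(23) − f^{(3)}(2)] = −1/720 × (0.000164379 − 0.250000) = 0.000346994.
Running total after k=2: 51.6067.
k=3: B_{6}/(6)! × [f^{(5)}(23) − f^{(5)}(2)] = 1/30240 × (3.72883e-06 − 0.750000) = -2.48015e-05.
Running total after k=3: 51.6067.
k=4: B_{8}/(8)! × [f^{(7)}(23) − f^{(7)}(2)] = −1/1209600 × (2.11465e-07 − 5.62500) = 4.65030e-06.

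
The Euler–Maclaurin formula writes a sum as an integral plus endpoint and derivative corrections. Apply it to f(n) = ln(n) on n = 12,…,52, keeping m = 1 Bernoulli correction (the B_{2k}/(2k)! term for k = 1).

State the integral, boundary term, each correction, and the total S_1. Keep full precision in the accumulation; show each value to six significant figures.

Integral: ∫_12^52 ln(x) dx = 135.646.
Endpoint term: (f(12) + f(52))/2 = (2.48491 + 3.95124)/2 = 3.21808.
Running total after boundary: 138.864.
Order-1 term: 1/12 · (0.0192308 − 0.0833333) = -0.00534188.

S_1 ≈ 138.859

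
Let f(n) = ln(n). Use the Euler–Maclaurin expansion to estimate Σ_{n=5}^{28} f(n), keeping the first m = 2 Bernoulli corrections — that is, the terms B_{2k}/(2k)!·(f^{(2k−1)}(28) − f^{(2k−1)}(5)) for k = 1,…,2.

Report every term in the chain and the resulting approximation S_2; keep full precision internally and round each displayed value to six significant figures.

S_2 ≈ 64.7117

∫_5^28 ln(x) dx evaluates to 62.2545.
Boundary: ½(f(5) + f(28)) = ½(1.60944 + 3.33220) = 2.47082.
Integral + boundary = 64.7254.
Order-1 term: 1/12 · (0.0357143 − 0.200000) = -0.0136905.
After k=1: 64.7117.
Order-2 term: −1/720 · (9.11079e-05 − 0.0160000) = 2.20957e-05.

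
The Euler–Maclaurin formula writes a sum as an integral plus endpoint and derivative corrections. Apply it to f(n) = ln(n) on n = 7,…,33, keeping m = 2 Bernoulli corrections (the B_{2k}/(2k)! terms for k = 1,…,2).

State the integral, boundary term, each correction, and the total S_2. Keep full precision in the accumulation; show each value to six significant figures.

The integral term ∫_7^33 ln(x) dx = 75.7634.
Boundary: ½(f(7) + f(33)) = ½(1.94591 + 3.49651) = 2.72121.
Integral + boundary = 78.4846.
Correction k=1: B_{2}/2! · (f^{(1)}(33) − f^{(1)}(7)) = 1/12 · (0.0303030 − 0.142857) = -0.00937951.
Running total after k=1: 78.4752.
Correction k=2: B_{4}/4! · (f^{(3)}(33) − f^{(3)}(7)) = −1/720 · (5.56529e-05 − 0.00583090) = 8.02118e-06.

S_2 ≈ 78.4752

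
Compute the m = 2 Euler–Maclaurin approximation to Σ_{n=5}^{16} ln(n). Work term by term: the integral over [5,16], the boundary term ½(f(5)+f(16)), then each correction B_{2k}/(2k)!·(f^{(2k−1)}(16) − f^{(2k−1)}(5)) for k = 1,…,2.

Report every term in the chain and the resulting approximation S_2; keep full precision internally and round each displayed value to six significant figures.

S_2 ≈ 27.4938

∫_5^16 ln(x) dx evaluates to 25.3142.
Boundary: ½(f(5) + f(16)) = ½(1.60944 + 2.77259) = 2.19101.
Integral + boundary = 27.5052.
Correction k=1: B_{2}/2! · (f^{(1)}(16) − f^{(1)}(5)) = 1/12 · (0.0625000 − 0.200000) = -0.0114583.
Running total after k=1: 27.4938.
Correction k=2: B_{4}/4! · (f^{(3)}(16) − f^{(3)}(5)) = −1/720 · (0.000488281 − 0.0160000) = 2.15441e-05.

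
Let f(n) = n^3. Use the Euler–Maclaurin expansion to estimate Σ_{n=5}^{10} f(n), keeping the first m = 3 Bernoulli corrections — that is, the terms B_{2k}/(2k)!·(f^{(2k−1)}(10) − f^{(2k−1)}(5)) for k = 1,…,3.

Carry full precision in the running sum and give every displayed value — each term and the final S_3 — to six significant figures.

Integral: ∫_5^10 x^3 dx = 2343.75.
Boundary: ½(f(5) + f(10)) = ½(125.000 + 1000.00) = 562.500.
Running total after boundary: 2906.25.
Correction k=1: B_{2}/2! · (f^{(1)}(10) − f^{(1)}(5)) = 1/12 · (300.000 − 75.0000) = 18.7500.
Running total after k=1: 2925.00.
Correction k=2: B_{4}/4! · (f^{(3)}(10) − f^{(3)}(5)) = −1/720 · (6.00000 − 6.00000) = 0.00000.
Running total after k=2: 2925.00.
Correction k=3: B_{6}/6! · (f^{(5)}(10) − f^{(5)}(5)) = 1/30240 · (0.00000 − 0.00000) = 0.00000.

S_3 ≈ 2925.00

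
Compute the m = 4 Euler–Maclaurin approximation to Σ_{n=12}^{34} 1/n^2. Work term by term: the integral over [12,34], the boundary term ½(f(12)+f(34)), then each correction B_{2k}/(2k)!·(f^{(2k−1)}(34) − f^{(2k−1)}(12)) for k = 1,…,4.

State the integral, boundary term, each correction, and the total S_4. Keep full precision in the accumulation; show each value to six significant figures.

∫_12^34 1/x^2 dx evaluates to 0.0539216.
Endpoint term: (f(12) + f(34))/2 = (0.00694444 + 0.000865052)/2 = 0.00390475.
Integral + boundary = 0.0578263.
Correction k=1: B_{2}/2! · (f^{(1)}(34) − f^{(1)}(12)) = 1/12 · (-5.08854e-05 − (-0.00115741)) = 9.22102e-05.
Partial sum through k=1: 0.0579185.
Correction k=2: B_{4}/4! · (f^{(3)}(34) − f^{(3)}(12)) = −1/720 · (-5.28222e-07 − (-9.64506e-05)) = -1.33226e-07.
Partial sum through k=2: 0.0579184.
Correction k=3: B_{6}/6! · (f^{(5)}(34) − f^{(5)}(12)) = 1/30240 · (-1.37082e-08 − (-2.00939e-05)) = 6.64027e-10.
Partial sum through k=3: 0.0579184.
Correction k=4: B_{8}/8! · (f^{(7)}(34) − f^{(7)}(12)) = −1/1209600 · (-6.64065e-10 − (-7.81429e-06)) = -6.45967e-12.

S_4 ≈ 0.0579184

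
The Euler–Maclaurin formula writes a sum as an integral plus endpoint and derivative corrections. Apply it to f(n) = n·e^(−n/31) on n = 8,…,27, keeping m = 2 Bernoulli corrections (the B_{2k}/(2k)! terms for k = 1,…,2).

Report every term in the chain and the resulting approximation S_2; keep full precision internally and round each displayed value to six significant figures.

The integral term ∫_8^27 x·e^(−x/31) dx = 181.461.
½[f(8) + f(27)] = ½[6.18036 + 11.3008] = 8.74056.
So far: 190.202.
Order-1 term: 1/12 · (0.0540060 − 0.573179) = -0.0432644.
Partial sum through k=1: 190.158.
Order-2 term: −1/720 · (0.000927262 − 0.00220423) = 1.77357e-06.

S_2 ≈ 190.158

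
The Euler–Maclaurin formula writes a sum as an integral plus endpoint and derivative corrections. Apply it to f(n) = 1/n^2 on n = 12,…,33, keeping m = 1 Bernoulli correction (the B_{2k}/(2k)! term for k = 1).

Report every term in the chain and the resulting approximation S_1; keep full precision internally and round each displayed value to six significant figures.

The integral term ∫_12^33 1/x^2 dx = 0.0530303.
Endpoint term: (f(12) + f(33))/2 = (0.00694444 + 0.000918274)/2 = 0.00393136.
So far: 0.0569617.
k=1: B_{2}/(2)! × [f^{(1)}(33) − f^{(1)}(12)] = 1/12 × (-5.56529e-05 − (-0.00115741)) = 9.18129e-05.

S_1 ≈ 0.0570535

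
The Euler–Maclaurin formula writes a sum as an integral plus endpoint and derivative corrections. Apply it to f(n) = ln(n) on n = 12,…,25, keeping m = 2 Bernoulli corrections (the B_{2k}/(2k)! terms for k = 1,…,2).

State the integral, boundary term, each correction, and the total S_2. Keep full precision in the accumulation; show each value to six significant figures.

The integral term ∫_12^25 ln(x) dx = 37.6530.
½[f(12) + f(25)] = ½[2.48491 + 3.21888] = 2.85189.
So far: 40.5049.
Correction k=1: B_{2}/2! · (f^{(1)}(25) − f^{(1)}(12)) = 1/12 · (0.0400000 − 0.0833333) = -0.00361111.
Partial sum through k=1: 40.5013.
Correction k=2: B_{4}/4! · (f^{(3)}(25) − f^{(3)}(12)) = −1/720 · (0.000128000 − 0.00115741) = 1.42973e-06.

S_2 ≈ 40.5013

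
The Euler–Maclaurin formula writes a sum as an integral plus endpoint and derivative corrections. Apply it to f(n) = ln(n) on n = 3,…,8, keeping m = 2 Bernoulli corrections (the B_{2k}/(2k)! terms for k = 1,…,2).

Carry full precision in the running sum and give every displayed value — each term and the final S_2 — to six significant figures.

S_2 ≈ 9.91146

Integral: ∫_3^8 ln(x) dx = 8.33970.
½[f(3) + f(8)] = ½[1.09861 + 2.07944] = 1.58903.
So far: 9.92872.
Correction k=1: B_{2}/2! · (f^{(1)}(8) − f^{(1)}(3)) = 1/12 · (0.125000 − 0.333333) = -0.0173611.
Partial sum through k=1: 9.91136.
Correction k=2: B_{4}/4! · (f^{(3)}(8) − f^{(3)}(3)) = −1/720 · (0.00390625 − 0.0740741) = 9.74553e-05.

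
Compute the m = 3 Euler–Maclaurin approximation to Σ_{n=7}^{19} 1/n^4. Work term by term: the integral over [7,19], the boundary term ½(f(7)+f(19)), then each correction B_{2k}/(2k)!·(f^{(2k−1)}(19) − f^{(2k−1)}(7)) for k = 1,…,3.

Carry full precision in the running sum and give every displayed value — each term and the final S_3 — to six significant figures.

S_3 ≈ 0.00115480

∫_7^19 1/x^4 dx evaluates to 0.000923219.
Boundary: ½(f(7) + f(19)) = ½(0.000416493 + 7.67336e-06) = 0.000212083.
So far: 0.00113530.
Order-1 term: 1/12 · (-1.61544e-06 − (-0.000237996)) = 1.96984e-05.
Running total after k=1: 0.00115500.
Order-2 term: −1/720 · (-1.34247e-07 − (-0.000145712)) = -2.02191e-07.
Running total after k=2: 0.00115480.
Order-3 term: 1/30240 · (-2.08251e-08 − (-0.000166528)) = 5.50619e-09.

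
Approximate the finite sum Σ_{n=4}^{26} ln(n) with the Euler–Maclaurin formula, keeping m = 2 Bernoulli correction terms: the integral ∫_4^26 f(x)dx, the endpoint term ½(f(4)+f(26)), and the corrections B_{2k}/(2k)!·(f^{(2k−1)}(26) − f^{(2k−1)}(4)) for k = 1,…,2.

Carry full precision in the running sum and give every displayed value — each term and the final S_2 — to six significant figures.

The integral term ∫_4^26 ln(x) dx = 57.1653.
Endpoint term: (f(4) + f(26))/2 = (1.38629 + 3.25810)/2 = 2.32220.
Running total after boundary: 59.4875.
Correction k=1: B_{2}/2! · (f^{(1)}(26) − f^{(1)}(4)) = 1/12 · (0.0384615 − 0.250000) = -0.0176282.
After k=1: 59.4699.
Correction k=2: B_{4}/4! · (f^{(3)}(26) − f^{(3)}(4)) = −1/720 · (0.000113792 − 0.0312500) = 4.32447e-05.

S_2 ≈ 59.4699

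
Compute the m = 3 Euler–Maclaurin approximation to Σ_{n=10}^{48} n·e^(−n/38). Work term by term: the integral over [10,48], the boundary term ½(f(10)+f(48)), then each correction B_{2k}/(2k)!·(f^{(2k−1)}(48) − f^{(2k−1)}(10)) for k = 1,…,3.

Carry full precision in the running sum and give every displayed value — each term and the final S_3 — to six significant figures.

∫_10^48 x·e^(−x/38) dx evaluates to 477.905.
½[f(10) + f(48)] = ½[7.68621 + 13.5725] = 10.6293.
Integral + boundary = 488.535.
Order-1 term: 1/12 · (-0.0744104 − 0.566352) = -0.0533969.
After k=1: 488.481.
Order-2 term: −1/720 · (0.000340103 − 0.00145678) = 1.55094e-06.
After k=2: 488.481.
Order-3 term: 1/30240 · (5.06743e-07 − 1.74609e-06) = -4.09837e-11.

S_3 ≈ 488.481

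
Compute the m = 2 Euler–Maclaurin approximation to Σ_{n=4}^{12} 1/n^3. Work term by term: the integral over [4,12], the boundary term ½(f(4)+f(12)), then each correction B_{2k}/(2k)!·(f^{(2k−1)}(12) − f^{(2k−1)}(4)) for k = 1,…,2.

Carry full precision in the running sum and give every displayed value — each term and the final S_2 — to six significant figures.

S_2 ≈ 0.0368238

Integral: ∫_4^12 1/x^3 dx = 0.0277778.
Boundary: ½(f(4) + f(12)) = ½(0.0156250 + 0.000578704) = 0.00810185.
Running total after boundary: 0.0358796.
Order-1 term: 1/12 · (-0.000144676 − (-0.0117188)) = 0.000964506.
After k=1: 0.0368441.
Order-2 term: −1/720 · (-2.00939e-05 − (-0.0146484)) = -2.03171e-05.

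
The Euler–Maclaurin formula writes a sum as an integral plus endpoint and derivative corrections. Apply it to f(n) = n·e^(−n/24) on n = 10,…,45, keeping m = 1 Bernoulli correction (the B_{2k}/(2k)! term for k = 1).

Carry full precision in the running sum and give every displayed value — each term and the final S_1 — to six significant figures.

S_1 ≈ 290.688

Integral: ∫_10^45 x·e^(−x/24) dx = 283.985.
Endpoint term: (f(10) + f(45))/2 = (6.59241 + 6.90097)/2 = 6.74669.
Integral + boundary = 290.731.
Order-1 term: 1/12 · (-0.134186 − 0.384557) = -0.0432286.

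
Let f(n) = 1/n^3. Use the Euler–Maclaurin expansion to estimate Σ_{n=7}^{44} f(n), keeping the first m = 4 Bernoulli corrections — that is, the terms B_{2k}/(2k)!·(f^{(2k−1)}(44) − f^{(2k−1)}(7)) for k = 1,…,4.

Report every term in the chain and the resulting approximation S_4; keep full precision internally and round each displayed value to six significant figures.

∫_7^44 1/x^3 dx evaluates to 0.00994582.
Endpoint term: (f(7) + f(44))/2 = (0.00291545 + 1.17393e-05)/2 = 0.00146360.
Running total after boundary: 0.0114094.
Correction k=1: B_{2}/2! · (f^{(1)}(44) − f^{(1)}(7)) = 1/12 · (-8.00406e-07 − (-0.00124948)) = 0.000104057.
Running total after k=1: 0.0115135.
Correction k=2: B_{4}/4! · (f^{(3)}(44) − f^{(3)}(7)) = −1/720 · (-8.26866e-09 − (-0.000509992)) = -7.08310e-07.
Running total after k=2: 0.0115128.
Correction k=3: B_{6}/6! · (f^{(5)}(44) − f^{(5)}(7)) = 1/30240 · (-1.79382e-10 − (-0.000437136)) = 1.44555e-08.
Running total after k=3: 0.0115128.
Correction k=4: B_{8}/8! · (f^{(7)}(44) − f^{(7)}(7)) = −1/1209600 · (-6.67124e-12 − (-0.000642322)) = -5.31020e-10.

S_4 ≈ 0.0115128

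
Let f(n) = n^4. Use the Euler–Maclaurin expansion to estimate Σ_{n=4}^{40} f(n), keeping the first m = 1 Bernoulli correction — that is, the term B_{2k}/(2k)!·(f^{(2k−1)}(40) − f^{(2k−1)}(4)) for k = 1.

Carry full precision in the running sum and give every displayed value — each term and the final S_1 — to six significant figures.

Integral: ∫_4^40 x^4 dx = 2.04798e+07.
½[f(4) + f(40)] = ½[256.000 + 2.56000e+06] = 1.28013e+06.
Running total after boundary: 2.17599e+07.
k=1: B_{2}/(2)! × [f^{(1)}(40) − f^{(1)}(4)] = 1/12 × (256000 − 256.000) = 21312.0.

S_1 ≈ 2.17812e+07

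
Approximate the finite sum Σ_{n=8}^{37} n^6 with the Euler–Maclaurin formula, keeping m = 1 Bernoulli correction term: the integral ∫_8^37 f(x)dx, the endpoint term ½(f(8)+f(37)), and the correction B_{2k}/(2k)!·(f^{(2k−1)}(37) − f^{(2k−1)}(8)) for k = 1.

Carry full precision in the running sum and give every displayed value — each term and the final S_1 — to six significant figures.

S_1 ≈ 1.48790e+10

∫_8^37 x^6 dx evaluates to 1.35614e+10.
Endpoint term: (f(8) + f(37))/2 = (262144 + 2.56573e+09)/2 = 1.28299e+09.
Running total after boundary: 1.48444e+10.
k=1: B_{2}/(2)! × [f^{(1)}(37) − f^{(1)}(8)] = 1/12 × (4.16064e+08 − 196608) = 3.46556e+07.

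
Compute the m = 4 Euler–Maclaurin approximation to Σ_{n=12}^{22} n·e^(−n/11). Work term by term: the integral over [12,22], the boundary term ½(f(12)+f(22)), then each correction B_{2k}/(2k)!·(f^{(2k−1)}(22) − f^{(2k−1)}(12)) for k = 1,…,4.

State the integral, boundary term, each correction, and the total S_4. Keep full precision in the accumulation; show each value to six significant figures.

Integral: ∫_12^22 x·e^(−x/11) dx = 35.8588.
Endpoint term: (f(12) + f(22))/2 = (4.03093 + 2.97738)/2 = 3.50415.
So far: 39.3629.
k=1: B_{2}/(2)! × [f^{(1)}(22) − f^{(1)}(12)] = 1/12 × (-0.135335 − (-0.0305374)) = -0.00873316.
Partial sum through k=1: 39.3542.
k=2: B_{4}/(4)! × [f^{(3)}(22) − f^{(3)}(12)] = −1/720 × (0.00111847 − 0.00529987) = 5.80750e-06.
Partial sum through k=2: 39.3542.
k=3: B_{6}/(6)! × [f^{(5)}(22) − f^{(5)}(12)] = 1/30240 × (2.77307e-05 − 8.96869e-05) = -2.04882e-09.
Partial sum through k=3: 39.3542.
k=4: B_{8}/(8)! × [f^{(7)}(22) − f^{(7)}(12)] = −1/1209600 × (3.81966e-07 − 1.12044e-06) = 6.10511e-13.

S_4 ≈ 39.3542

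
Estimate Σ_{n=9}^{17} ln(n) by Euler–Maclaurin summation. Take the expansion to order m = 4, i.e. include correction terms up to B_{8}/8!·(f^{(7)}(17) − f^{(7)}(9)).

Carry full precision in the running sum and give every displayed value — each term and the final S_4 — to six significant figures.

Integral: ∫_9^17 ln(x) dx = 20.3896.
Endpoint term: (f(9) + f(17))/2 = (2.19722 + 2.83321)/2 = 2.51522.
So far: 22.9048.
Order-1 term: 1/12 · (0.0588235 − 0.111111) = -0.00435730.
Running total after k=1: 22.9005.
Order-2 term: −1/720 · (0.000407083 − 0.00274348) = 3.24500e-06.
Running total after k=2: 22.9005.
Order-3 term: 1/30240 · (1.69031e-05 − 0.000406442) = -1.28816e-08.
Running total after k=3: 22.9005.
Order-4 term: −1/1209600 · (1.75465e-06 − 0.000150534) = 1.22999e-10.

S_4 ≈ 22.9005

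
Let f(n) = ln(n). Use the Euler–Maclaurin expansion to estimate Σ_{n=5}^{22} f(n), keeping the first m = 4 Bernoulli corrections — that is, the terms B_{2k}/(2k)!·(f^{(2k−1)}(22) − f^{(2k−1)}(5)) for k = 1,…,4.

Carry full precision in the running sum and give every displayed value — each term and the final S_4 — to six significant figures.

S_4 ≈ 45.2931

The integral term ∫_5^22 ln(x) dx = 42.9557.
Boundary: ½(f(5) + f(22)) = ½(1.60944 + 3.09104) = 2.35024.
Integral + boundary = 45.3060.
Order-1 term: 1/12 · (0.0454545 − 0.200000) = -0.0128788.
After k=1: 45.2931.
Order-2 term: −1/720 · (0.000187829 − 0.0160000) = 2.19613e-05.
After k=2: 45.2931.
Order-3 term: 1/30240 · (4.65691e-06 − 0.00768000) = -2.53814e-07.
After k=3: 45.2931.
Order-4 term: −1/1209600 · (2.88651e-07 − 0.00921600) = 7.61881e-09.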